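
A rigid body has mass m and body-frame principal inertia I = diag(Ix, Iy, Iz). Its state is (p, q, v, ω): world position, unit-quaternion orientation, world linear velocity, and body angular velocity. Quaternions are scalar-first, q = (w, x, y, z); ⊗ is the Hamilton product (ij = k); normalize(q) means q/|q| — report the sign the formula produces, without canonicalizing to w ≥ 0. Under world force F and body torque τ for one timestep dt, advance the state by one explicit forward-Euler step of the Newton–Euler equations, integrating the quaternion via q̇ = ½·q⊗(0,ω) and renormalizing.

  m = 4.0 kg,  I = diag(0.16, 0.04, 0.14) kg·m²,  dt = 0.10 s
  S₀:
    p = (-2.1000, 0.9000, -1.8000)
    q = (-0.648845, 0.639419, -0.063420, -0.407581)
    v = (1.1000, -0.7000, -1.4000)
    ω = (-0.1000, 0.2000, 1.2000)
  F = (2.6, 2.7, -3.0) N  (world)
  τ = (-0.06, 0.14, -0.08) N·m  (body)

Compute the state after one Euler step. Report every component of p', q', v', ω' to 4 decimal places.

p' = (-1.9900, 0.8300, -1.9400)
q' = (-0.6194, 0.6417, -0.1060, -0.4396)
v' = (1.1650, -0.6325, -1.4750)
ω' = (-0.1525, 0.5560, 1.1411)

p' = p + v·dt = (-1.9900, 0.8300, -1.9400)
v' = v + a·dt = (1.1650, -0.6325, -1.4750)
precession coupling ω×(Iω) = (0.0240, -0.0024, 0.0024)
angular accel α = (-0.5250, 3.5600, -0.5886)
ω' = ω + α·dt = (-0.1525, 0.5560, 1.1411)
q⊗(0,ω) = (0.5657231, 0.0702967, -0.8563137, -0.6570722)
updated quaternion q' = (-0.6194, 0.6417, -0.1060, -0.4396)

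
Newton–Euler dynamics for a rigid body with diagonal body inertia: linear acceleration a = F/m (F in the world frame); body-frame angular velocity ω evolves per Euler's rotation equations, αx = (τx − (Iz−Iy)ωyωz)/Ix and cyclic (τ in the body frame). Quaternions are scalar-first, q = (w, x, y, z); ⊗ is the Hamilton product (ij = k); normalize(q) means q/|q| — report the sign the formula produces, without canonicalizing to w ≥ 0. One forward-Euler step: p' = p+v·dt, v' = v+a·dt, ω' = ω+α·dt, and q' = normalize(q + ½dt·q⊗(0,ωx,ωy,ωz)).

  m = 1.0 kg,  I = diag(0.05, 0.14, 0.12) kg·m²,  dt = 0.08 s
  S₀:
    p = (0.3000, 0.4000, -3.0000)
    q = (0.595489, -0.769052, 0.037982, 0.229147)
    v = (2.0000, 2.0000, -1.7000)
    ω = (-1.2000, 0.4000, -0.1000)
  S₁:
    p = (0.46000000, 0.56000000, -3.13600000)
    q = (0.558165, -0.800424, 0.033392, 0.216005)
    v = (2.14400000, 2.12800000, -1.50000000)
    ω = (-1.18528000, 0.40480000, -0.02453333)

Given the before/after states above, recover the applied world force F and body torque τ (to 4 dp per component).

F = (1.8000, 1.6000, 2.5000)
τ = (0.0100, 0.0000, 0.0700)

v₁ − v₀ = (0.14400000, 0.12800000, 0.20000000)
applied force F = (1.8000, 1.6000, 2.5000)
rate change Δω = (0.01472000, 0.00480000, 0.07546667)
precession coupling = (0.0008, -0.0084, -0.0432)
applied torque τ = (0.0100, 0.0000, 0.0700)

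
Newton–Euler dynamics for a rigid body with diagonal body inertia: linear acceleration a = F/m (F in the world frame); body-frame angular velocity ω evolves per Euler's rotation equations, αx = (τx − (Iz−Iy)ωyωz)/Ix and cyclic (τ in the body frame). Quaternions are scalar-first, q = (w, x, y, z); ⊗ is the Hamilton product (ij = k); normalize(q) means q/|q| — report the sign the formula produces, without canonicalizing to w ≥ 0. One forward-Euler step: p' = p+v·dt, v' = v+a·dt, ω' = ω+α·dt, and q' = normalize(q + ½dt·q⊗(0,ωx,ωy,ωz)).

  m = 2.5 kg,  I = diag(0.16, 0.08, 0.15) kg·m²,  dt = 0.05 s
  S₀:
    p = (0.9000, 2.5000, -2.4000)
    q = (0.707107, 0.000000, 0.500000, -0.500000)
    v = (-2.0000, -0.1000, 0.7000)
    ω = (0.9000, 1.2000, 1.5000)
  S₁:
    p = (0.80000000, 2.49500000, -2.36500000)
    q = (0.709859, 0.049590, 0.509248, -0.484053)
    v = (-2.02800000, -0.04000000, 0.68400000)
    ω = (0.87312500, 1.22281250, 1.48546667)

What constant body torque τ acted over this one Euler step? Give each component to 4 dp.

rate change Δω = (-0.02687500, 0.02281250, -0.01453333)
applied torque τ = (0.0400, 0.0500, -0.1300)

τ = (0.0400, 0.0500, -0.1300)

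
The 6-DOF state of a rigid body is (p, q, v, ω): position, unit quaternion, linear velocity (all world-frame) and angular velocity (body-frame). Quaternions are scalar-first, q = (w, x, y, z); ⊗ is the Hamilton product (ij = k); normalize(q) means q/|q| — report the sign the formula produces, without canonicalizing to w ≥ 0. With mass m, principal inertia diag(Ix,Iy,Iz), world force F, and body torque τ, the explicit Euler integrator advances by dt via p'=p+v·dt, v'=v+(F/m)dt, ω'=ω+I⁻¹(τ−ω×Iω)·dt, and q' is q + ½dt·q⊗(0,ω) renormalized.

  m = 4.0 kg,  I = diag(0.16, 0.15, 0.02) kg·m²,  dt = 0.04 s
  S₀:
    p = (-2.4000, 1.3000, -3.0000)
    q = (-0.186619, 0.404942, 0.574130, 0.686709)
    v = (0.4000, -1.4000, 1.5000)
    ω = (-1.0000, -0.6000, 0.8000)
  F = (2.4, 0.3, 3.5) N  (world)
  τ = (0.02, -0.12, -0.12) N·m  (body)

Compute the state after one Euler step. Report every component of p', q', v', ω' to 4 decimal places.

p' = (-2.3840, 1.2440, -2.9400)
q' = (-0.1825, 0.4259, 0.5559, 0.6901)
v' = (0.4240, -1.3970, 1.5350)
ω' = (-1.0106, -0.6021, 0.5720)

a = F/m = (0.6000, 0.0750, 0.8750)
p' = p + v·dt = (-2.3840, 1.2440, -2.9400)
new velocity v' = (0.4240, -1.3970, 1.5350)
precession coupling ω×(Iω) = (0.0624, -0.1120, -0.0060)
α = I⁻¹(τ − ω×Iω) = (-0.2650, -0.0533, -5.7000)
ω + α·dt = (-1.0106, -0.6021, 0.5720)
2q̇ = q⊗(0,ω) = (0.2000528, 1.0579484, -0.8986912, 0.1818696)
updated quaternion q' = (-0.1825, 0.4259, 0.5559, 0.6901)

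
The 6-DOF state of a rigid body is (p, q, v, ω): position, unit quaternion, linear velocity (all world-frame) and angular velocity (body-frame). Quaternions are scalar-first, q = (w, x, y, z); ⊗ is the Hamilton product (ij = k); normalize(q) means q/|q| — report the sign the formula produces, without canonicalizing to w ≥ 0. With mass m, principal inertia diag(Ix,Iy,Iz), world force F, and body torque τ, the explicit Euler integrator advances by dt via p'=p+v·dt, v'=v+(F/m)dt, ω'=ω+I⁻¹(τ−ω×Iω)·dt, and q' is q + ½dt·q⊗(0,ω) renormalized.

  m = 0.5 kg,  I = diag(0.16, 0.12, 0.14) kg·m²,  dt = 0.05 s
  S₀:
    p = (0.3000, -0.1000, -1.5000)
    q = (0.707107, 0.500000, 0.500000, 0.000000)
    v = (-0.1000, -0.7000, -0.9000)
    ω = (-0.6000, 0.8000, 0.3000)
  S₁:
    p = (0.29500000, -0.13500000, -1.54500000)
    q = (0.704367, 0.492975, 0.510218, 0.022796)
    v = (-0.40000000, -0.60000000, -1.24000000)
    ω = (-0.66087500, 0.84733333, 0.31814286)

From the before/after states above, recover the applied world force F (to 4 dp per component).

Δv = v₁−v₀ = (-0.30000000, 0.10000000, -0.34000000)
applied force F = (-3.0000, 1.0000, -3.4000)

F = (-3.0000, 1.0000, -3.4000)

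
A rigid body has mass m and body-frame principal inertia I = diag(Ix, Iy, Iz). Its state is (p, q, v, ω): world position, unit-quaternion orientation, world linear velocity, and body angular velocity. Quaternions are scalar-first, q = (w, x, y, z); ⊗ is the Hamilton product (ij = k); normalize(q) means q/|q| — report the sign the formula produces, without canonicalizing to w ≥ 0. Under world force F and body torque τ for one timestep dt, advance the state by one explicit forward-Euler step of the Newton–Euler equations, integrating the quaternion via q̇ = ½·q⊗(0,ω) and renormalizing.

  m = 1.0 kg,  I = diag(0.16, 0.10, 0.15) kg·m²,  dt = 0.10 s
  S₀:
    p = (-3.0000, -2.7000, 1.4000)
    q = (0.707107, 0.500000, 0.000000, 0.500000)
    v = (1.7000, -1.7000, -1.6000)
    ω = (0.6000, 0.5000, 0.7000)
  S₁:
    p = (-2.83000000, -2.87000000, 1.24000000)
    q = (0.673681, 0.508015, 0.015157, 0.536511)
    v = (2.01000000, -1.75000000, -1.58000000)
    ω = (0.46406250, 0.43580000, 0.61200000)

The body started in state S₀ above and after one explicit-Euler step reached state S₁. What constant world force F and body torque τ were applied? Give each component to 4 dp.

rate change Δω = (-0.13593750, -0.06420000, -0.08800000)
ω₀×(Iω₀) = (0.0175, 0.0042, -0.0180)
applied torque τ = (-0.2000, -0.0600, -0.1500)
Δv = v₁−v₀ = (0.31000000, -0.05000000, 0.02000000)
applied force F = (3.1000, -0.5000, 0.2000)

F = (3.1000, -0.5000, 0.2000)
τ = (-0.2000, -0.0600, -0.1500)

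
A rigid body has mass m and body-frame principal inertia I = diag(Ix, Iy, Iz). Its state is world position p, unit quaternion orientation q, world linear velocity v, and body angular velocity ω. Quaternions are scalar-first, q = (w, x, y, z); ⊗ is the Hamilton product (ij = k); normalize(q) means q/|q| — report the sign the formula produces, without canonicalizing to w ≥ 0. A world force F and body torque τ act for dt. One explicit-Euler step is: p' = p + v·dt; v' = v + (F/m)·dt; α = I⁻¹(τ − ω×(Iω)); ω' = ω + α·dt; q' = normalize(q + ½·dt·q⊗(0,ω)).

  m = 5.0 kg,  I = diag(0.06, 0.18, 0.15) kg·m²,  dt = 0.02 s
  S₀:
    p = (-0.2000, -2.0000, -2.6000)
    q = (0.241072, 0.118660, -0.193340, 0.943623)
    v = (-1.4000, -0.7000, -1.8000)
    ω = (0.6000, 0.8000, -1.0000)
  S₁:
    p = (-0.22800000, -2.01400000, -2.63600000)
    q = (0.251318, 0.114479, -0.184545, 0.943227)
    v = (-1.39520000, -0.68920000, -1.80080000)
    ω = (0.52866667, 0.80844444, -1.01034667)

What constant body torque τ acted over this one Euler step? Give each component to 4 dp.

Δω = ω₁−ω₀ = (-0.07133333, 0.00844444, -0.01034667)
applied torque τ = (-0.1900, 0.1300, -0.0200)

τ = (-0.1900, 0.1300, -0.0200)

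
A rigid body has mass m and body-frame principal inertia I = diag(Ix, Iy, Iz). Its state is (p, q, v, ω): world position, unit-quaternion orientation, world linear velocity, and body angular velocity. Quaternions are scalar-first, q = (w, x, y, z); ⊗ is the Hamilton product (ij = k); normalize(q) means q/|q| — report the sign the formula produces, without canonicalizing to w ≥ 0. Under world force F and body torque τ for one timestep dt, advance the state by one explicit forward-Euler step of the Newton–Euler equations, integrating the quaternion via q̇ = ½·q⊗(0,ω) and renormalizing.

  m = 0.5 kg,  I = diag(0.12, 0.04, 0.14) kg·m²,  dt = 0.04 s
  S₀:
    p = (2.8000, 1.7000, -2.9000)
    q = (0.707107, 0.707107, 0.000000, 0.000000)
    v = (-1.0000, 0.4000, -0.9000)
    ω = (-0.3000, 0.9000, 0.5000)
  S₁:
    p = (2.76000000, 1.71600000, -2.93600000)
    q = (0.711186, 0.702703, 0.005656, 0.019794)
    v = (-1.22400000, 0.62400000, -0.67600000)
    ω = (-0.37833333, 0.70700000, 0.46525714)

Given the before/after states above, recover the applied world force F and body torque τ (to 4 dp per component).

F = (-2.8000, 2.8000, 2.8000)
τ = (-0.1900, -0.1900, -0.1000)

ω₁ − ω₀ = (-0.07833333, -0.19300000, -0.03474286)
ω₀×(Iω₀) = (0.0450, 0.0030, 0.0216)
I·α + gyro = (-0.1900, -0.1900, -0.1000)
velocity change Δv = (-0.22400000, 0.22400000, 0.22400000)
applied force F = (-2.8000, 2.8000, 2.8000)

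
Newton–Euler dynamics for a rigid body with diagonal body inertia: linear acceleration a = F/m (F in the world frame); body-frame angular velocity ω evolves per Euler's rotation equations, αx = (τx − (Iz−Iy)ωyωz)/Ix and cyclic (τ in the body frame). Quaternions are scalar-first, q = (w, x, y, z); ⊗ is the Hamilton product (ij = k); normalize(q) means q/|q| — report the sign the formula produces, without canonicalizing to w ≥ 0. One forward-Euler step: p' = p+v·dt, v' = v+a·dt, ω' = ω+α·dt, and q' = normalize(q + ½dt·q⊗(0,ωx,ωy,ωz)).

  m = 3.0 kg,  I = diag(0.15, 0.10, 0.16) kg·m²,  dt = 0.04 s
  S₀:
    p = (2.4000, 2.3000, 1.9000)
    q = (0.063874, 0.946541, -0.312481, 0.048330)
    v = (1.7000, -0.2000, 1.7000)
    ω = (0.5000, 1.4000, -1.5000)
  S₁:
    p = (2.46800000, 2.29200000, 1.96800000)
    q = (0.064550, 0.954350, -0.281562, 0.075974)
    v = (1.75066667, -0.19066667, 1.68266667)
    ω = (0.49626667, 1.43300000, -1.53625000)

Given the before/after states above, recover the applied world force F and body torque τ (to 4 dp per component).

F = (3.8000, 0.7000, -1.3000)
τ = (-0.1400, 0.0900, -0.1800)

velocity change Δv = (0.05066667, 0.00933333, -0.01733333)
F = m·Δv/dt = (3.8000, 0.7000, -1.3000)
Δω = ω₁−ω₀ = (-0.00373333, 0.03300000, -0.03625000)
ω₀×(Iω₀) = (-0.1260, 0.0075, -0.0350)
applied torque τ = (-0.1400, 0.0900, -0.1800)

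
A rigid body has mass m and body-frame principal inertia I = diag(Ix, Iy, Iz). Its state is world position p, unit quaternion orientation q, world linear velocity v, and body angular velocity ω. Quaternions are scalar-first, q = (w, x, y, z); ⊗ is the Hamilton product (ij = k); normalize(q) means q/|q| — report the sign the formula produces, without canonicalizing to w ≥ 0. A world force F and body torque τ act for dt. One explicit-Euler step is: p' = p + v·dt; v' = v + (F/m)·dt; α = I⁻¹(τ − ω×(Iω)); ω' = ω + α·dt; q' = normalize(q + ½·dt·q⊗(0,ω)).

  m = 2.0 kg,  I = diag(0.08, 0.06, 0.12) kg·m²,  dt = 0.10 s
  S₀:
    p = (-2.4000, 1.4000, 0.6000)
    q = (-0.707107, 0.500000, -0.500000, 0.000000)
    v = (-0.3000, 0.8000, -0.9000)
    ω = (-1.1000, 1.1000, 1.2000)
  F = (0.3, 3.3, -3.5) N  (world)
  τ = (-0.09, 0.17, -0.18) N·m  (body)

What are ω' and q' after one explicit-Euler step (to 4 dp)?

precession coupling ω×(Iω) = (0.0792, 0.0528, 0.0242)
angular accel α = (-2.1150, 1.9533, -1.7017)
ω' = ω + α·dt = (-1.3115, 1.2953, 1.0298)
Hamilton product q⊗(0,ω) = (1.1000000, 0.1778177, -1.3778177, -0.8485284)
updated quaternion q' = (-0.6490, 0.5065, -0.5662, -0.0422)

ω' = (-1.3115, 1.2953, 1.0298)
q' = (-0.6490, 0.5065, -0.5662, -0.0422)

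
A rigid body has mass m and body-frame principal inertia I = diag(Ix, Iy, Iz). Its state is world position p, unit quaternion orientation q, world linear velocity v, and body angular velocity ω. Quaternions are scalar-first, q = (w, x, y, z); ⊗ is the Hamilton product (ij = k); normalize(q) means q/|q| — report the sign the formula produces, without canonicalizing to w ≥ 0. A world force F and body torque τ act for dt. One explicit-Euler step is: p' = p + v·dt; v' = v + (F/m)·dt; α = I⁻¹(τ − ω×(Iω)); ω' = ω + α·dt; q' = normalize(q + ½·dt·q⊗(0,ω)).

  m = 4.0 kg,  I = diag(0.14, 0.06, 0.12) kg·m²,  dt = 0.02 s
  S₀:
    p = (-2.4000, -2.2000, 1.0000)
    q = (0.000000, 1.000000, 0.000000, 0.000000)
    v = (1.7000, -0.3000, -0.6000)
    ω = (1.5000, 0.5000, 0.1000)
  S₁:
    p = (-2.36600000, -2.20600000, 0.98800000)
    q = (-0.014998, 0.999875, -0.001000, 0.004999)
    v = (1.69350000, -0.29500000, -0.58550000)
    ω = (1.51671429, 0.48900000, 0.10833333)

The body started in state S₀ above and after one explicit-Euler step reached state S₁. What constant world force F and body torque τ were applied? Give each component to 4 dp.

F = (-1.3000, 1.0000, 2.9000)
τ = (0.1200, -0.0300, -0.0100)

Δv = v₁−v₀ = (-0.00650000, 0.00500000, 0.01450000)
applied force F = (-1.3000, 1.0000, 2.9000)
ω₁ − ω₀ = (0.01671429, -0.01100000, 0.00833333)
I·α + gyro = (0.1200, -0.0300, -0.0100)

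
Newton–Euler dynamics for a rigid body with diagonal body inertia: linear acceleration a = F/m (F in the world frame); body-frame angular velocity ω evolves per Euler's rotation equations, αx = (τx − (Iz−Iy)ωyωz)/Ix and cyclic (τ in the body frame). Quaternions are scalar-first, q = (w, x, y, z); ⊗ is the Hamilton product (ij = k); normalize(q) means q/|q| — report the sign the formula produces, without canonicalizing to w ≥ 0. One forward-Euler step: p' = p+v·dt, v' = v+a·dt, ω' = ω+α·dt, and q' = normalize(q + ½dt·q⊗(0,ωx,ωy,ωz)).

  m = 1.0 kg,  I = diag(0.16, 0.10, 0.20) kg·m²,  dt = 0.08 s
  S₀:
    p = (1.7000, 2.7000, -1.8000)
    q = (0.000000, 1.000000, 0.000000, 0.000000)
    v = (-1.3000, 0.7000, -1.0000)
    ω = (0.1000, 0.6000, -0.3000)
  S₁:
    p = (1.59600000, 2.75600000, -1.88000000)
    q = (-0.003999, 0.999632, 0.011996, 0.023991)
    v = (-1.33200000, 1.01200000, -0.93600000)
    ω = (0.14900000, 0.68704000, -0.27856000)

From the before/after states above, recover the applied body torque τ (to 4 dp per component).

rate change Δω = (0.04900000, 0.08704000, 0.02144000)
gyro term ω₀×Iω₀ = (-0.0180, 0.0012, -0.0036)
τ = I·(Δω/dt) + ω₀×(Iω₀) = (0.0800, 0.1100, 0.0500)

τ = (0.0800, 0.1100, 0.0500)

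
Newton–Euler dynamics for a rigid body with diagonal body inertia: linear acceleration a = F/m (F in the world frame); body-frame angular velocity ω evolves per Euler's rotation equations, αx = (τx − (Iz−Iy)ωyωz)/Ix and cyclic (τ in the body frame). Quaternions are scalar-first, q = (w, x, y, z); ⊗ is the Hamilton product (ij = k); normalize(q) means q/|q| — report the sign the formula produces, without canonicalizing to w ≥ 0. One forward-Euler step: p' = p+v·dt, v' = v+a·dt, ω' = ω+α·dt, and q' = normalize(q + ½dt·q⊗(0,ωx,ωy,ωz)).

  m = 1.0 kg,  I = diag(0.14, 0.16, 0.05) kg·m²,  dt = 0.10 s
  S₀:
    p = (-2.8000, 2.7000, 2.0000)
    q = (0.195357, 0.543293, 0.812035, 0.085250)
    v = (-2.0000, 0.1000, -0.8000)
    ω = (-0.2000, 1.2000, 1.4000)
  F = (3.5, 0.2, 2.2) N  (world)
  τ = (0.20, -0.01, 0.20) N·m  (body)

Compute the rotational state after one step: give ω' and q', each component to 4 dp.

ω×(Iω) gyroscopic = (-0.1848, -0.0252, -0.0048)
(τ − ω×Iω)/I = (2.7486, 0.0950, 4.0960)
new body rate ω' = (0.0749, 1.2095, 1.8096)
q⊗(0,ω) = (-0.9851334, 0.9954776, -0.5432318, 1.0878584)
q + ½dt·q⊗(0,ω), renormalized = (0.1455, 0.5905, 0.7815, 0.1390)

ω' = (0.0749, 1.2095, 1.8096)
q' = (0.1455, 0.5905, 0.7815, 0.1390)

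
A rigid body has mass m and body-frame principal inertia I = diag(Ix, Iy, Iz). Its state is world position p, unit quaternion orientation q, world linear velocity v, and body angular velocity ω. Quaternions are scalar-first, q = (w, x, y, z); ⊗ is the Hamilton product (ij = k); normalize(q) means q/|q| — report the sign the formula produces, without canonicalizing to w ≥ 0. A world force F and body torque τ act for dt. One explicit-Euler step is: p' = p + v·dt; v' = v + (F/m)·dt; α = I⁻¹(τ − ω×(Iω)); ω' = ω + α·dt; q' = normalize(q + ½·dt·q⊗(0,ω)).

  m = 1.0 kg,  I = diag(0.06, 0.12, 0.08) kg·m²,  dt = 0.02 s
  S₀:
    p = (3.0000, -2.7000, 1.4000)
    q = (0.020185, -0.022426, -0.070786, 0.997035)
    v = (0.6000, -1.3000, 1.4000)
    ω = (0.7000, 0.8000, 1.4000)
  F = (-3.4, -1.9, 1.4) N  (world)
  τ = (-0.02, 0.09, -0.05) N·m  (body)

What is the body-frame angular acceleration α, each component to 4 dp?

α = (0.4133, 0.9133, -1.0450)

ω×(Iω) gyroscopic = (-0.0448, -0.0196, 0.0336)
(τ − ω×Iω)/I = (0.4133, 0.9133, -1.0450)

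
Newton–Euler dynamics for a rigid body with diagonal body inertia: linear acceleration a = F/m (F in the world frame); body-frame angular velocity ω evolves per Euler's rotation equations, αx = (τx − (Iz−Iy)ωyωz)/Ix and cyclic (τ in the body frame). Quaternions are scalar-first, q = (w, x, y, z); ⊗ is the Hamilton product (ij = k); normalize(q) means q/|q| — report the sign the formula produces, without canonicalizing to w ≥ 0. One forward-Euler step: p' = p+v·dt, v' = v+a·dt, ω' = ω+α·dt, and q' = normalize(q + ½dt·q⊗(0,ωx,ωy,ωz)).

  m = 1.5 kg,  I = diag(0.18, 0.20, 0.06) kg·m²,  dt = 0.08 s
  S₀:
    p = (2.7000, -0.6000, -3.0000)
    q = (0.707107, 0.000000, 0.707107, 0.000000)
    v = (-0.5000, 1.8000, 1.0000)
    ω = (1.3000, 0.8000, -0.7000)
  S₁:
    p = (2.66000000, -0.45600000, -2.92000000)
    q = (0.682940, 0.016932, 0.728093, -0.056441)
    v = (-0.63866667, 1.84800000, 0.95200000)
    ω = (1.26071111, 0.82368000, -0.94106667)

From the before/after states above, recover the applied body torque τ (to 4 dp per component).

rate change Δω = (-0.03928889, 0.02368000, -0.24106667)
τ = I·(Δω/dt) + ω₀×(Iω₀) = (-0.0100, -0.0500, -0.1600)

τ = (-0.0100, -0.0500, -0.1600)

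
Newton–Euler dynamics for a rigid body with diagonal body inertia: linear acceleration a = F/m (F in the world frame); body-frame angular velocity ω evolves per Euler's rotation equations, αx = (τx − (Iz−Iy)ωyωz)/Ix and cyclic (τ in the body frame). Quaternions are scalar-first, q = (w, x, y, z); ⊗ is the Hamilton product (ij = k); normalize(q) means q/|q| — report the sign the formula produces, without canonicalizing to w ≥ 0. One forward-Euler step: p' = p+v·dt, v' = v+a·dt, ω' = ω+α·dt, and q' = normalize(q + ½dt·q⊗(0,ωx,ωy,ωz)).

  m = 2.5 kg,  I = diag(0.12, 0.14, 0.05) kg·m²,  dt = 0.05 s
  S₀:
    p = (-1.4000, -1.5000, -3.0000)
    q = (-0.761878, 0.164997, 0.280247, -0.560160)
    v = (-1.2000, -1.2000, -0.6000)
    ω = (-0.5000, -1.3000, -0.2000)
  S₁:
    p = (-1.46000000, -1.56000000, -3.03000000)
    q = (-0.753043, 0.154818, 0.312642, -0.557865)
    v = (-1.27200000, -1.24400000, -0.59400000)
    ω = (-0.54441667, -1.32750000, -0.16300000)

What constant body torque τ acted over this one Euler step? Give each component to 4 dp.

τ = (-0.1300, -0.0700, 0.0500)

rate change Δω = (-0.04441667, -0.02750000, 0.03700000)
precession coupling = (-0.0234, 0.0070, 0.0130)
τ = I·(Δω/dt) + ω₀×(Iω₀) = (-0.1300, -0.0700, 0.0500)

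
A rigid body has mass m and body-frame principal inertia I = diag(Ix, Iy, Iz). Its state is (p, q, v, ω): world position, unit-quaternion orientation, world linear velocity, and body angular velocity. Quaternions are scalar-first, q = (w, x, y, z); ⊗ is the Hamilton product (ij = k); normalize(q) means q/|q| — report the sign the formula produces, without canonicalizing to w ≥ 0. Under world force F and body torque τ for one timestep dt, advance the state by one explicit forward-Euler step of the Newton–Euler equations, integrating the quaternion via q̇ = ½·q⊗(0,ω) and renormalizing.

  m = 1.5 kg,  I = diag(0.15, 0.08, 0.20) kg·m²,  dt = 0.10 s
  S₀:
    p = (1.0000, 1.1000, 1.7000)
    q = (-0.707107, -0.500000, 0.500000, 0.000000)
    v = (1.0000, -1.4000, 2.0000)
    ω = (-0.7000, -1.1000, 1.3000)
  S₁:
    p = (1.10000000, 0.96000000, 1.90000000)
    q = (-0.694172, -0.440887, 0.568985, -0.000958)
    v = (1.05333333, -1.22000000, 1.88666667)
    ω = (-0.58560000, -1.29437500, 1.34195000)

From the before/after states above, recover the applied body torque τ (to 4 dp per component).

ω₁ − ω₀ = (0.11440000, -0.19437500, 0.04195000)
gyro term ω₀×Iω₀ = (-0.1716, 0.0455, -0.0539)
τ = I·(Δω/dt) + ω₀×(Iω₀) = (0.0000, -0.1100, 0.0300)

τ = (0.0000, -0.1100, 0.0300)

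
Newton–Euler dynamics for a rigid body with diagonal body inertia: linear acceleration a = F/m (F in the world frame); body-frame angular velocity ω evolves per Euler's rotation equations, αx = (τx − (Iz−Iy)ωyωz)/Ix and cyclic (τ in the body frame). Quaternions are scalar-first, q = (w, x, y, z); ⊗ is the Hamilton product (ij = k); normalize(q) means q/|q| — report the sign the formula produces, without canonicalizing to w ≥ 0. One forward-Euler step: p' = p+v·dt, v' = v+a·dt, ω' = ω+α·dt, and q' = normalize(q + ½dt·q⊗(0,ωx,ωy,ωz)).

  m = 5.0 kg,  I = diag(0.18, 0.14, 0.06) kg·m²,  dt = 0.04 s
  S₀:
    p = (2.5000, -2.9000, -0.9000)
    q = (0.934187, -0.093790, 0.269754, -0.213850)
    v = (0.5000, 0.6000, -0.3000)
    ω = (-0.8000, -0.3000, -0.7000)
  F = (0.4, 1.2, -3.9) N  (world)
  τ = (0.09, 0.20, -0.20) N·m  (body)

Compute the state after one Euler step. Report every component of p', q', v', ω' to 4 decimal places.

p' = (2.5200, -2.8760, -0.9120)
q' = (0.9311, -0.1138, 0.2662, -0.2220)
v' = (0.5032, 0.6096, -0.3312)
ω' = (-0.7763, -0.2621, -0.8269)

a = F/m = (0.0800, 0.2400, -0.7800)
p + v·dt = (2.5200, -2.8760, -0.9120)
new velocity v' = (0.5032, 0.6096, -0.3312)
precession coupling ω×(Iω) = (-0.0168, 0.0672, -0.0096)
angular accel α = (0.5933, 0.9486, -3.1733)
ω + α·dt = (-0.7763, -0.2621, -0.8269)
Hamilton product q⊗(0,ω) = (-0.1438008, -1.0003324, -0.1748291, -0.4099907)
q + ½dt·q⊗(0,ω), renormalized = (0.9311, -0.1138, 0.2662, -0.2220)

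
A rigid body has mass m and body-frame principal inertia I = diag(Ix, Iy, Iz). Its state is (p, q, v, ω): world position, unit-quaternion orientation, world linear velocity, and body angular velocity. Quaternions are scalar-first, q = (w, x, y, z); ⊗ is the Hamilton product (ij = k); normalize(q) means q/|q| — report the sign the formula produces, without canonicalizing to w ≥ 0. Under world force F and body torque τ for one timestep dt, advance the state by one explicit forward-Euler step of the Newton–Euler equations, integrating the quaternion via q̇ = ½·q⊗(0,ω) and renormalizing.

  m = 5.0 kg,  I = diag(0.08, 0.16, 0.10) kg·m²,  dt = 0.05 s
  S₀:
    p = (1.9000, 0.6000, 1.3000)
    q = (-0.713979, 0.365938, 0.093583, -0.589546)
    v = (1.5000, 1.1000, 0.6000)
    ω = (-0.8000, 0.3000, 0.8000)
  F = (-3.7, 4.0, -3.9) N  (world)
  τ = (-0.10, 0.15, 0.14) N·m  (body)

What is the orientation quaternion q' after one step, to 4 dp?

q' = (-0.6953, 0.3863, 0.0927, -0.5990)

Hamilton product q⊗(0,ω) = (0.7363123, 0.8229134, -0.0353073, -0.3865354)
q + ½dt·q⊗(0,ω), renormalized = (-0.6953, 0.3863, 0.0927, -0.5990)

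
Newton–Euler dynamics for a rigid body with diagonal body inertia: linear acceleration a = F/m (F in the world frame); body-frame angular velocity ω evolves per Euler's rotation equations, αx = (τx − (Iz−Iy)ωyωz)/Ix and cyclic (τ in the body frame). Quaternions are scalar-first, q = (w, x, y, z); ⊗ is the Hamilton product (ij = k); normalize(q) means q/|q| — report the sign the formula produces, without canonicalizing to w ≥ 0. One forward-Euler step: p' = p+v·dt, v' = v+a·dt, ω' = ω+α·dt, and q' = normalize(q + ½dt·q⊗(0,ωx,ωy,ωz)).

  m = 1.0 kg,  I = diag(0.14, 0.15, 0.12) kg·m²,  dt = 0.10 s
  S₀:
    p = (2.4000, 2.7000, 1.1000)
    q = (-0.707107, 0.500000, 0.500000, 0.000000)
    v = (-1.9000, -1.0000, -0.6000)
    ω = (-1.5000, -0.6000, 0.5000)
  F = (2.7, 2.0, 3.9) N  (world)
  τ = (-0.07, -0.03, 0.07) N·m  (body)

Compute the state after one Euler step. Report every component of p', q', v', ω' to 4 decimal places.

p' = (2.2100, 2.6000, 1.0400)
q' = (-0.6523, 0.5635, 0.5069, 0.0048)
v' = (-1.6300, -0.8000, -0.2100)
ω' = (-1.5564, -0.6100, 0.5508)

new position p' = (2.2100, 2.6000, 1.0400)
v' = v + a·dt = (-1.6300, -0.8000, -0.2100)
α = I⁻¹(τ − ω×Iω) = (-0.5643, -0.1000, 0.5083)
ω + α·dt = (-1.5564, -0.6100, 0.5508)
q⊗(0,ω) = (1.0500000, 1.3106605, 0.1742642, 0.0964465)
q + ½dt·q⊗(0,ω), renormalized = (-0.6523, 0.5635, 0.5069, 0.0048)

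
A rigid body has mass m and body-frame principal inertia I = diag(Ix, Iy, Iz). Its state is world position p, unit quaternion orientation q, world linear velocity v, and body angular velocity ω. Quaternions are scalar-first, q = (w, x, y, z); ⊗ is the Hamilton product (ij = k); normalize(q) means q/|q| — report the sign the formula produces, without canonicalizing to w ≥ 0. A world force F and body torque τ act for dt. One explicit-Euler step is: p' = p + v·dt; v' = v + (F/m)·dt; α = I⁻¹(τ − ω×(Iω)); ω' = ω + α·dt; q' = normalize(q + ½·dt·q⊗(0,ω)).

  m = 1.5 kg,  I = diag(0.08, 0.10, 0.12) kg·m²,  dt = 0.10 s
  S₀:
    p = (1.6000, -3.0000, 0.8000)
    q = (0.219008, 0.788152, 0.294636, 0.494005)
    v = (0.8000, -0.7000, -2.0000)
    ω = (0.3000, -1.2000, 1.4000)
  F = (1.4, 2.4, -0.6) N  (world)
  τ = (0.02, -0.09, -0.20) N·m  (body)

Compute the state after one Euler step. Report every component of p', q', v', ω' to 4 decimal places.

p' = (1.6800, -3.0700, 0.6000)
q' = (0.1895, 0.8381, 0.2327, 0.4556)
v' = (0.8933, -0.5400, -2.0400)
ω' = (0.3670, -1.2732, 1.2393)

linear accel F/m = (0.9333, 1.6000, -0.4000)
p + v·dt = (1.6800, -3.0700, 0.6000)
v' = v + a·dt = (0.8933, -0.5400, -2.0400)
angular accel α = (0.6700, -0.7320, -1.6067)
ω' = ω + α·dt = (0.3670, -1.2732, 1.2393)
Hamilton product q⊗(0,ω) = (-0.5744894, 1.0709988, -1.2180209, -0.7275620)
updated quaternion q' = (0.1895, 0.8381, 0.2327, 0.4556)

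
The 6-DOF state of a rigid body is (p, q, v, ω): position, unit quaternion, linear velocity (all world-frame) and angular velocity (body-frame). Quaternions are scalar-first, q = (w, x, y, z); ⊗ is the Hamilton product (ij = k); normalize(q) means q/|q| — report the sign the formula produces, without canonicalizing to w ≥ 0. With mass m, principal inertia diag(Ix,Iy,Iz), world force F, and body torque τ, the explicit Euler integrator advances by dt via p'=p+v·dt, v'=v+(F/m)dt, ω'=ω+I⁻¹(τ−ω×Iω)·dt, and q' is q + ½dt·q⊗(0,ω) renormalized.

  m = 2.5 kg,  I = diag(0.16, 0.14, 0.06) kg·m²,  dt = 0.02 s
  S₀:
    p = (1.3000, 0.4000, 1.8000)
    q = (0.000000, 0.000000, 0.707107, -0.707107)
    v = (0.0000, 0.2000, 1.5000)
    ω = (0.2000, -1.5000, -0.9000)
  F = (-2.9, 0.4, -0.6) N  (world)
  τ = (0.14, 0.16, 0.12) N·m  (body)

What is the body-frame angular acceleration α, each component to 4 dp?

precession coupling ω×(Iω) = (-0.1080, -0.0180, 0.0060)
(τ − ω×Iω)/I = (1.5500, 1.2714, 1.9000)

α = (1.5500, 1.2714, 1.9000)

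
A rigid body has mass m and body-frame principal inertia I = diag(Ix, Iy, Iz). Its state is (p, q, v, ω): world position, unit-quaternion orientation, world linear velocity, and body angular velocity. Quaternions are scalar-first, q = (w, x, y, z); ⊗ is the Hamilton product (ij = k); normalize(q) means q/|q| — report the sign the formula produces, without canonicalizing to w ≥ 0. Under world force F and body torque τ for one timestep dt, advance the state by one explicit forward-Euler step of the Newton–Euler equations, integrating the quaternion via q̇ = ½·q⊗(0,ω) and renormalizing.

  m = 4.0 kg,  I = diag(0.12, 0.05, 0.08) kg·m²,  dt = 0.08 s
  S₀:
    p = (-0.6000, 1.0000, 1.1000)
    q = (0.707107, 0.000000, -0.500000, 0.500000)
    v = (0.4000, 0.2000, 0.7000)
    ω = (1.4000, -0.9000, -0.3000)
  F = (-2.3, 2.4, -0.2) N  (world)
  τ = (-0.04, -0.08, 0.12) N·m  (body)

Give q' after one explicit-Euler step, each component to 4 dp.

q' = (0.6935, 0.0635, -0.4963, 0.5183)

q⊗(0,ω) = (-0.3000000, 1.5899498, 0.0636037, 0.4878679)
q' = normalize(q + ½dt·q⊗(0,ω)) = (0.6935, 0.0635, -0.4963, 0.5183)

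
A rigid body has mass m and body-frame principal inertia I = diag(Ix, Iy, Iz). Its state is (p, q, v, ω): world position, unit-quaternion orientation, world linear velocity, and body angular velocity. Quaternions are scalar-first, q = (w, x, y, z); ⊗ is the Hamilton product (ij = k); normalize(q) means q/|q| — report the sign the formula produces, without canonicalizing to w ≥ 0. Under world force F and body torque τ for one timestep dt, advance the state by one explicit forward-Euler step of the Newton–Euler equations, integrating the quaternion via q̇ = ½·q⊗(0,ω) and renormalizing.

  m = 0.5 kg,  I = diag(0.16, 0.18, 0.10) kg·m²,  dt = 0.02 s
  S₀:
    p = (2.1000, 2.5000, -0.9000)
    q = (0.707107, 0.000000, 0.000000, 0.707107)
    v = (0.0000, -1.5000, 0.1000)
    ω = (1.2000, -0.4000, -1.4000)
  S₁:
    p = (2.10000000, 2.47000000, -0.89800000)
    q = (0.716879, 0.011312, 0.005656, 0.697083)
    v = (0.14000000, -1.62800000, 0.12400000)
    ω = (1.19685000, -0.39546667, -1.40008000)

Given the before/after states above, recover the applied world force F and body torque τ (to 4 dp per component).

F = (3.5000, -3.2000, 0.6000)
τ = (-0.0700, -0.0600, -0.0100)

ω₁ − ω₀ = (-0.00315000, 0.00453333, -0.00008000)
I·α + gyro = (-0.0700, -0.0600, -0.0100)
v₁ − v₀ = (0.14000000, -0.12800000, 0.02400000)
F = m·Δv/dt = (3.5000, -3.2000, 0.6000)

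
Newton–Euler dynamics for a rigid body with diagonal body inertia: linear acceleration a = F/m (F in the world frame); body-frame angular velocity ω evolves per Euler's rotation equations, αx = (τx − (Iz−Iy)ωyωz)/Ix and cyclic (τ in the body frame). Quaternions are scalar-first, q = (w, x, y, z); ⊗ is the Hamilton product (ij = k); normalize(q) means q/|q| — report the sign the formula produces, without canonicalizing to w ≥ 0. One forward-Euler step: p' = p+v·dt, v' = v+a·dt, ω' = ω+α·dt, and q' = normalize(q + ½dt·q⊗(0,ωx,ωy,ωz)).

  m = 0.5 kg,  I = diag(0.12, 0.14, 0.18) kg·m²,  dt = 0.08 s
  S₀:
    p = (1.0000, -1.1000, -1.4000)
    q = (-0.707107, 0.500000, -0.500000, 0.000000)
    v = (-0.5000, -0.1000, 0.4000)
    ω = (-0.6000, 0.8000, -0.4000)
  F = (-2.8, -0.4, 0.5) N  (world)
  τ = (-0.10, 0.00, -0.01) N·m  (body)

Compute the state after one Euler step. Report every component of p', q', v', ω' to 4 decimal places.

a = (-5.6000, -0.8000, 1.0000)
p' = p + v·dt = (0.9600, -1.1080, -1.3680)
v' = v + a·dt = (-0.9480, -0.1640, 0.4800)
(τ − ω×Iω)/I = (-0.7267, 0.1029, -0.0022)
new body rate ω' = (-0.6581, 0.8082, -0.4002)
2q̇ = q⊗(0,ω) = (0.7000000, 0.6242642, -0.3656856, 0.3828428)
updated quaternion q' = (-0.6785, 0.5245, -0.5142, 0.0153)

p' = (0.9600, -1.1080, -1.3680)
q' = (-0.6785, 0.5245, -0.5142, 0.0153)
v' = (-0.9480, -0.1640, 0.4800)
ω' = (-0.6581, 0.8082, -0.4002)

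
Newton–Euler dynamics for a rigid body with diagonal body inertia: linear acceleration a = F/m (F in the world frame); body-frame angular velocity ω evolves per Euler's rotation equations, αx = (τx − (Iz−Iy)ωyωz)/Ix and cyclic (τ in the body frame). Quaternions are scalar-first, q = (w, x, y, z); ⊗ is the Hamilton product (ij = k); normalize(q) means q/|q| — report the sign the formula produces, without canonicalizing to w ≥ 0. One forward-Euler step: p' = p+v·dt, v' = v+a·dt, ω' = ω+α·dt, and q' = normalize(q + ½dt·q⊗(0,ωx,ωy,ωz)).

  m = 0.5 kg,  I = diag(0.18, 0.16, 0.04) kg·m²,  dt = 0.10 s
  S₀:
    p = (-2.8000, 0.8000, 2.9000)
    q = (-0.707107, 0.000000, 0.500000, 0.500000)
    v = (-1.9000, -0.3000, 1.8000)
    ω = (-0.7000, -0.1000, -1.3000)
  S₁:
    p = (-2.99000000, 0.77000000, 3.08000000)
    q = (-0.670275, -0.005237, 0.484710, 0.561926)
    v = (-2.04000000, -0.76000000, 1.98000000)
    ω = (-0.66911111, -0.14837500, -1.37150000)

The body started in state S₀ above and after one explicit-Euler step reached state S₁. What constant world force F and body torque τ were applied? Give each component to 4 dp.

ω₁ − ω₀ = (0.03088889, -0.04837500, -0.07150000)
ω₀×(Iω₀) = (-0.0156, 0.1274, -0.0014)
applied torque τ = (0.0400, 0.0500, -0.0300)
velocity change Δv = (-0.14000000, -0.46000000, 0.18000000)
m·(v₁−v₀)/dt = (-0.7000, -2.3000, 0.9000)

F = (-0.7000, -2.3000, 0.9000)
τ = (0.0400, 0.0500, -0.0300)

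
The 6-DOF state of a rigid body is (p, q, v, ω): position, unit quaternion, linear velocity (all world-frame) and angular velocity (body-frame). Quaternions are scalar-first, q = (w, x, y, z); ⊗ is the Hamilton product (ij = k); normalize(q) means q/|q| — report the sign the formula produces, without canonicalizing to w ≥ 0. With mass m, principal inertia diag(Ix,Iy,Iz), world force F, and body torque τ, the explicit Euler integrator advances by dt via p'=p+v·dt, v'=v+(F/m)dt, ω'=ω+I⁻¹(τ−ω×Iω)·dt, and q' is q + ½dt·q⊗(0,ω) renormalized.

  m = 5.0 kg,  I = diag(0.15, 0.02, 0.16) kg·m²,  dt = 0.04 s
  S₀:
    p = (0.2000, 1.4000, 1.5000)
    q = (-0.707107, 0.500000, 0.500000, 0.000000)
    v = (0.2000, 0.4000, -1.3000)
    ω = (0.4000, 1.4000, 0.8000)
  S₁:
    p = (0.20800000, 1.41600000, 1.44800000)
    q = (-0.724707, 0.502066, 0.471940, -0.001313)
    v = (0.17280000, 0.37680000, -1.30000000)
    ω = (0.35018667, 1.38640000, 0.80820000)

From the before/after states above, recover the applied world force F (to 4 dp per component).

F = (-3.4000, -2.9000, 0.0000)

v₁ − v₀ = (-0.02720000, -0.02320000, 0.00000000)
m·(v₁−v₀)/dt = (-3.4000, -2.9000, 0.0000)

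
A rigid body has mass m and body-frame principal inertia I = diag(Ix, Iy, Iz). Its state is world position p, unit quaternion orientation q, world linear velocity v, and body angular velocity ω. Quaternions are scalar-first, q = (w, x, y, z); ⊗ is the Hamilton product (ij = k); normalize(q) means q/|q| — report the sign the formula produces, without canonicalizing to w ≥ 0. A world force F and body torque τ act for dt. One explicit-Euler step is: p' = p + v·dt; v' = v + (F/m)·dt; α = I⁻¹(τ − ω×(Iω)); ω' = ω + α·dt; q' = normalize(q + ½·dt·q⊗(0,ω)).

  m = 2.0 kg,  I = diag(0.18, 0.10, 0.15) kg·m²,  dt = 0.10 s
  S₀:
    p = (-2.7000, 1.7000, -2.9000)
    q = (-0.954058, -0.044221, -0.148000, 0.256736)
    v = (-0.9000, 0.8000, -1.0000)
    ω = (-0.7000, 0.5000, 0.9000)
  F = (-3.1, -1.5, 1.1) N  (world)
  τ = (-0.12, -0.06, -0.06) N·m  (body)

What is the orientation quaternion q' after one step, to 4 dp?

q' = (-0.9616, -0.0239, -0.1785, 0.2071)

Hamilton product q⊗(0,ω) = (-0.1880171, 0.4062726, -0.6169453, -0.9843627)
q + ½dt·q⊗(0,ω), renormalized = (-0.9616, -0.0239, -0.1785, 0.2071)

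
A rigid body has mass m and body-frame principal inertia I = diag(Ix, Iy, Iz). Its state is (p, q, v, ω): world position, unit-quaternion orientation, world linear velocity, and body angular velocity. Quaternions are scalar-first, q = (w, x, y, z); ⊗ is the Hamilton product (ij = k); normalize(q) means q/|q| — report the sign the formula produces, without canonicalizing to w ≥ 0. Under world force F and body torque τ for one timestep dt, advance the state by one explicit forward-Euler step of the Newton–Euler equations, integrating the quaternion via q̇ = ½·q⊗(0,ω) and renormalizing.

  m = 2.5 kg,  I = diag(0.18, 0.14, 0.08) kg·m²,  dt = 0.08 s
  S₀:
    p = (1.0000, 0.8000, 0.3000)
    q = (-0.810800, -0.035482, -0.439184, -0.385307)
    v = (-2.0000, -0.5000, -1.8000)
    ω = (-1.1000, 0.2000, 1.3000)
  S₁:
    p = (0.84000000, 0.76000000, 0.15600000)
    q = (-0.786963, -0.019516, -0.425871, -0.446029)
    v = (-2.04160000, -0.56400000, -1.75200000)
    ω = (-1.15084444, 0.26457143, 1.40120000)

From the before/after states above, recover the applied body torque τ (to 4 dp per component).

ω₁ − ω₀ = (-0.05084444, 0.06457143, 0.10120000)
I·α + gyro = (-0.1300, -0.0300, 0.1100)

τ = (-0.1300, -0.0300, 0.1100)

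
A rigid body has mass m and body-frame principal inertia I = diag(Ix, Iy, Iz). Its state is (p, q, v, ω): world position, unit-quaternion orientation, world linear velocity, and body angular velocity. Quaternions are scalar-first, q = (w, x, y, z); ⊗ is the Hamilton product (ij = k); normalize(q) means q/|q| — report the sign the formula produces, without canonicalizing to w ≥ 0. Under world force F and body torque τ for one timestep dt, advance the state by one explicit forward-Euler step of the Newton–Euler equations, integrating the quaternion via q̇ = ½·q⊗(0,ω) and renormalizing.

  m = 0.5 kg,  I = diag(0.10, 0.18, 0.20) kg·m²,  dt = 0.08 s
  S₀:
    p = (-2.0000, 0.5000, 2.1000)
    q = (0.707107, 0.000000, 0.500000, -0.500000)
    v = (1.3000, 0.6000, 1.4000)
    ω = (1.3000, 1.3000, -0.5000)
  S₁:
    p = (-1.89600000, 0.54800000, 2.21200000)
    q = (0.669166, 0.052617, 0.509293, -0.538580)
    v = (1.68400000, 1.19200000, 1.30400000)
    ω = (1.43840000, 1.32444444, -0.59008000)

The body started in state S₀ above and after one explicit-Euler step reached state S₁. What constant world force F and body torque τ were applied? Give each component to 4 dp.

velocity change Δv = (0.38400000, 0.59200000, -0.09600000)
applied force F = (2.4000, 3.7000, -0.6000)
rate change Δω = (0.13840000, 0.02444444, -0.09008000)
ω₀×(Iω₀) = (-0.0130, 0.0650, 0.1352)
applied torque τ = (0.1600, 0.1200, -0.0900)

F = (2.4000, 3.7000, -0.6000)
τ = (0.1600, 0.1200, -0.0900)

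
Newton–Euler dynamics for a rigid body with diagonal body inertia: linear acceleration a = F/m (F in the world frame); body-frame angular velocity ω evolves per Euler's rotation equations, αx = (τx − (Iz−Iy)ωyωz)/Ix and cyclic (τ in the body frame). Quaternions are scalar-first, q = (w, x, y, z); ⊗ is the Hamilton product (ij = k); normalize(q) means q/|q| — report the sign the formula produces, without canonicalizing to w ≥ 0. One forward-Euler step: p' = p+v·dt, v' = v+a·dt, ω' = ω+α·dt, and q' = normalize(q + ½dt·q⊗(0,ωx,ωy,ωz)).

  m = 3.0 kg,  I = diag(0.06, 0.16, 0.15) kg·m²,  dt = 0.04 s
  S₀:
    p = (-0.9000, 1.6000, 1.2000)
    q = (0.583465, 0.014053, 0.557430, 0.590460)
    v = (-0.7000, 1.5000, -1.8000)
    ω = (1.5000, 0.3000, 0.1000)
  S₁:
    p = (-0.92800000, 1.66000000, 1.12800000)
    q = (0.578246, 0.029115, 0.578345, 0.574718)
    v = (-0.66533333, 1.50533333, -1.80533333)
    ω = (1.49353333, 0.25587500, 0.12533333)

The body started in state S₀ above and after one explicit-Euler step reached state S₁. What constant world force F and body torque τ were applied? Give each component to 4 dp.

Δv = v₁−v₀ = (0.03466667, 0.00533333, -0.00533333)
applied force F = (2.6000, 0.4000, -0.4000)
rate change Δω = (-0.00646667, -0.04412500, 0.02533333)
gyro term ω₀×Iω₀ = (-0.0003, -0.0135, 0.0450)
applied torque τ = (-0.0100, -0.1900, 0.1400)

F = (2.6000, 0.4000, -0.4000)
τ = (-0.0100, -0.1900, 0.1400)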